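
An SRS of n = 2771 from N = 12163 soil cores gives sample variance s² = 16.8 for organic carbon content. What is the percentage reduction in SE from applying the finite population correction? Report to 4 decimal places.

f = n/N = 2771/12163 = 0.22782208.
SE_no-fpc = √(s²/n) = 0.07786394; SE_fpc = √((1−f)s²/n) = 0.06842189.
Ratio = √(1−f) = 0.87873655. Reduction = 100·(1 − 0.87873655) = 12.1263%.

12.1263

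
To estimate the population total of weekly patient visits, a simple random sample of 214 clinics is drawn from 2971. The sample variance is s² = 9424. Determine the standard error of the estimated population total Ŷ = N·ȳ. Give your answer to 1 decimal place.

Var(Ŷ) = N²·Var(ȳ) = N²·(1 − n/N)·s²/n.
f = 214/2971 = 0.07202962; Var(ȳ) = 0.92797038·9424/214 = 40.865387.
Var(Ŷ) = 2971² · 40.865387 = 3.6071227 × 10^8.
SE(Ŷ) = √(3.6071227 × 10^8) = 18992.4.

18992.4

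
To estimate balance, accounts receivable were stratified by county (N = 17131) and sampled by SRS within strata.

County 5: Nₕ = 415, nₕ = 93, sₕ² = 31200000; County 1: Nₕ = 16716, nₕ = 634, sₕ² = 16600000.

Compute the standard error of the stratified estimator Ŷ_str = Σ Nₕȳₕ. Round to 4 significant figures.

Var(Ŷ_str) = Σₕ Nₕ²(1 − fₕ)sₕ²/nₕ.
County 5: 415²·(1 − 93/415)·31200000/93 = 4.483071 × 10^10.
County 1: 16716²·(1 − 634/16716)·16600000/634 = 7.0386805 × 10^12.
Sum = 7.0835112 × 10^12.
SE = √(7.0835112 × 10^12) = 2.661 × 10^6.

2.661 × 10^6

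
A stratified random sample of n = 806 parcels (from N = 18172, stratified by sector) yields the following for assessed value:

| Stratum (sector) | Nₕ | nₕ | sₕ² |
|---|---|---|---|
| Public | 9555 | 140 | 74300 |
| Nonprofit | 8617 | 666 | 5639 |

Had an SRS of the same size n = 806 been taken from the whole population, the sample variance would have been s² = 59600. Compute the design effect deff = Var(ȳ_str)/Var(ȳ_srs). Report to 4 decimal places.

2.0708

Var(ȳ_str) = Σ Wₕ²(1−fₕ)sₕ²/nₕ with Wₕ = Nₕ/18172:
  Public: (9555/18172)²·(1−140/9555)·74300/140 = 144.57937
  Nonprofit: (8617/18172)²·(1−666/8617)·5639/666 = 1.7567107
  → Var(ȳ_str) = 146.33608.
Var(ȳ_srs) = (1 − 806/18172)·59600/806 = 70.665638.
deff = 146.33608 / 70.665638 = 2.0708.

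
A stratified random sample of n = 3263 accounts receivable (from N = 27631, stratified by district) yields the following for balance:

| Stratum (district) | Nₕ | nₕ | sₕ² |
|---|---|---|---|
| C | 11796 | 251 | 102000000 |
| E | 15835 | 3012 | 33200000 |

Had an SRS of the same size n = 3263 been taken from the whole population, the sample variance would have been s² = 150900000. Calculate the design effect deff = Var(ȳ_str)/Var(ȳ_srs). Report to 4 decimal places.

Var(ȳ_str) = Σ Wₕ²(1−fₕ)sₕ²/nₕ with Wₕ = Nₕ/27631:
  C: (11796/27631)²·(1−251/11796)·102000000/251 = 72487.304
  E: (15835/27631)²·(1−3012/15835)·33200000/3012 = 2931.5521
  → Var(ȳ_str) = 75418.856.
Var(ȳ_srs) = (1 − 3263/27631)·150900000/3263 = 40784.529.
deff = 75418.856 / 40784.529 = 1.8492.

1.8492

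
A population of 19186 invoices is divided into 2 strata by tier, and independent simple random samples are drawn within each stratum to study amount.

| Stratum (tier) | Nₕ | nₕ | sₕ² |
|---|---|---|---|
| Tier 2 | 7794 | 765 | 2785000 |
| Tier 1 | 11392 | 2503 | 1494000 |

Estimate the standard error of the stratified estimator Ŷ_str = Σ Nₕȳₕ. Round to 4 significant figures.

509800

Var(Ŷ_str) = Σₕ Nₕ²(1 − fₕ)sₕ²/nₕ.
Tier 2: 7794²·(1 − 765/7794)·2785000/765 = 1.994425 × 10^11.
Tier 1: 11392²·(1 − 2503/11392)·1494000/2503 = 6.0442529 × 10^10.
Sum = 2.5988503 × 10^11.
SE = √(2.5988503 × 10^11) = 509800.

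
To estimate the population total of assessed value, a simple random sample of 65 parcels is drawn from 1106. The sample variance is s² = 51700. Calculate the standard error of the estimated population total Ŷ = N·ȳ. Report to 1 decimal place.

Var(Ŷ) = N²·Var(ȳ) = N²·(1 − n/N)·s²/n.
f = 65/1106 = 0.05877034; Var(ȳ) = 0.94122966·51700/65 = 748.63959.
Var(Ŷ) = 1106² · 748.63959 = 9.157629 × 10^8.
SE(Ŷ) = √(9.157629 × 10^8) = 30261.6.

30261.6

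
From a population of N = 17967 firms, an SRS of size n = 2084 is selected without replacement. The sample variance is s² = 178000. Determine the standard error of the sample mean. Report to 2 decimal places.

Under SRS without replacement, Var(ȳ) = (1 − f)·s²/n with f = n/N = 2084/17967 = 0.11599043.
Var(ȳ) = (1 − 0.11599043)·178000/2084 = 0.88400957·85.412668 = 75.505616.
SE(ȳ) = √(75.505616) = 8.69.

8.69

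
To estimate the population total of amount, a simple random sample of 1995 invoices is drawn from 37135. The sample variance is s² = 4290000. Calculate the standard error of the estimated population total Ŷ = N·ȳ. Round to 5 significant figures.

1.6751 × 10^6

Var(Ŷ) = N²·Var(ȳ) = N²·(1 − n/N)·s²/n.
f = 1995/37135 = 0.05372290; Var(ȳ) = 0.94627710·4290000/1995 = 2034.8515.
Var(Ŷ) = 37135² · 2034.8515 = 2.806077 × 10^12.
SE(Ŷ) = √(2.806077 × 10^12) = 1.6751 × 10^6.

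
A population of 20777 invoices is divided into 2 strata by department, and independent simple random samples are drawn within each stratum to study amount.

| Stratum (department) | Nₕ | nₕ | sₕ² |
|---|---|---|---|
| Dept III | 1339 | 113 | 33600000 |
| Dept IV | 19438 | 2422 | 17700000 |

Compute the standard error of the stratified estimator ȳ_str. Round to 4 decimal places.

82.0376

Var(ȳ_str) = Σₕ Wₕ²(1 − fₕ)sₕ²/nₕ with Wₕ = Nₕ/N, N = 20777.
Dept III: Wₕ = 0.06444626; term = 0.06444626²·(1 − 0.08439134)·33600000/113 = 1130.749.
Dept IV: Wₕ = 0.93555374; term = 0.93555374²·(1 − 0.12460130)·17700000/2422 = 5599.413.
Sum = 6730.162.
SE = √(6730.162) = 82.0376.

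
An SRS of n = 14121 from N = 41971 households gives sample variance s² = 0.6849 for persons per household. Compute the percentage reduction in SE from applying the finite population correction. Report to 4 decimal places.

f = n/N = 14121/41971 = 0.33644659.
SE_no-fpc = √(s²/n) = 0.0069643543; SE_fpc = √((1−f)s²/n) = 0.0056730786.
Ratio = √(1−f) = 0.81458787. Reduction = 100·(1 − 0.81458787) = 18.5412%.

18.5412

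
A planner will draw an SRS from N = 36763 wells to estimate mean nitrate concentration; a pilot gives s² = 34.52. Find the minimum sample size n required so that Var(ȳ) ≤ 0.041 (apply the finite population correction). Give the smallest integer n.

824

Without fpc, n₀ = s²/D = 34.52/0.041 = 841.9512.
With fpc, (1 − n/N)·s²/n ≤ D requires n ≥ n₀/(1 + n₀/N) = 841.9512/(1 + 841.9512/36763) = 823.1004.
Rounding up, n = 824.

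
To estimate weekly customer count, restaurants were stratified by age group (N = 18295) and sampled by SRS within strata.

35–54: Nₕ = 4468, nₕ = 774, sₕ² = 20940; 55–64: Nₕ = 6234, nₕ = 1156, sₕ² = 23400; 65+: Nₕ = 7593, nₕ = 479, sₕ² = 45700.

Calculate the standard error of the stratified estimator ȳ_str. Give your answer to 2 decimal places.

4.32

Var(ȳ_str) = Σₕ Wₕ²(1 − fₕ)sₕ²/nₕ with Wₕ = Nₕ/N, N = 18295.
35–54: Wₕ = 0.24421973; term = 0.24421973²·(1 − 0.17323187)·20940/774 = 1.3340771.
55–64: Wₕ = 0.34074884; term = 0.34074884²·(1 − 0.18543471)·23400/1156 = 1.9144882.
65+: Wₕ = 0.41503143; term = 0.41503143²·(1 − 0.06308442)·45700/479 = 15.397249.
Sum = 18.645814.
SE = √(18.645814) = 4.32.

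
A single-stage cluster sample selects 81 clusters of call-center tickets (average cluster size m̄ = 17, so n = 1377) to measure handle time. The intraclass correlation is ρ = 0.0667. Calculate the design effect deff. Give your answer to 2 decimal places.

deff = 1 + (17 − 1)·0.0667 = 1 + 1.0672 = 2.0672.

2.07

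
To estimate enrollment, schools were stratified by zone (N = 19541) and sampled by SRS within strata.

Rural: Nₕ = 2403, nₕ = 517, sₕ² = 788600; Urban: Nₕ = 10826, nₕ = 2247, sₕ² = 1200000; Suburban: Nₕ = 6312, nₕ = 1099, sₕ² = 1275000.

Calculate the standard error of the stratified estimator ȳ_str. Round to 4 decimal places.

15.7470

Var(ȳ_str) = Σₕ Wₕ²(1 − fₕ)sₕ²/nₕ with Wₕ = Nₕ/N, N = 19541.
Rural: Wₕ = 0.12297221; term = 0.12297221²·(1 − 0.21514773)·788600/517 = 18.103732.
Urban: Wₕ = 0.55401464; term = 0.55401464²·(1 − 0.20755588)·1200000/2247 = 129.89406.
Suburban: Wₕ = 0.32301315; term = 0.32301315²·(1 − 0.17411280)·1275000/1099 = 99.970908.
Sum = 247.9687.
SE = √(247.9687) = 15.7470.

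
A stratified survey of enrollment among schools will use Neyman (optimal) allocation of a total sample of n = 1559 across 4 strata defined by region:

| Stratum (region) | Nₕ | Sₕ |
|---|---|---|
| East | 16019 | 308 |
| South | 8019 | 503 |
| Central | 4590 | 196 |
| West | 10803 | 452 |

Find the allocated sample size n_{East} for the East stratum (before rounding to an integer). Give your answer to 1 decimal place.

521.5

Neyman allocation: nₕ = n·NₕSₕ / Σⱼ NⱼSⱼ.
Σ NⱼSⱼ = 16019·308 + 8019·503 + 4590·196 + 10803·452 = 1.4750005 × 10^7.
n_{East} = 1559·16019·308 / (1.4750005 × 10^7) = 521.5.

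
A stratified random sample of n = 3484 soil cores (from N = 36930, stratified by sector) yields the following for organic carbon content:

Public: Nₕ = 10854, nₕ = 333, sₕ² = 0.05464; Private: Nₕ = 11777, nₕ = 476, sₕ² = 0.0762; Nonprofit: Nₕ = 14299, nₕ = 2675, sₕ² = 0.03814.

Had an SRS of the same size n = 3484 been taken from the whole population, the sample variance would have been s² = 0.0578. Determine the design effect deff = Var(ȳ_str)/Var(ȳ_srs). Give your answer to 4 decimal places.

2.0698

Var(ȳ_str) = Σ Wₕ²(1−fₕ)sₕ²/nₕ with Wₕ = Nₕ/36930:
  Public: (10854/36930)²·(1−333/10854)·0.05464/333 = 1.3738986 × 10^-5
  Private: (11777/36930)²·(1−476/11777)·0.0762/476 = 1.5622155 × 10^-5
  Nonprofit: (14299/36930)²·(1−2675/14299)·0.03814/2675 = 1.737639 × 10^-6
  → Var(ȳ_str) = 3.109878 × 10^-5.
Var(ȳ_srs) = (1 − 3484/36930)·0.0578/3484 = 1.5025003 × 10^-5.
deff = (3.109878 × 10^-5) / (1.5025003 × 10^-5) = 2.0698.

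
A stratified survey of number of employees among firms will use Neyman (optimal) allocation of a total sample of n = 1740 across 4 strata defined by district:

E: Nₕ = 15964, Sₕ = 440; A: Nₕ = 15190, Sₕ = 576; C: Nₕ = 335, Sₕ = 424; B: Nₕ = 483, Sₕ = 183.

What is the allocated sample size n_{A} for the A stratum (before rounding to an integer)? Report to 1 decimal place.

Neyman allocation: nₕ = n·NₕSₕ / Σⱼ NⱼSⱼ.
Σ NⱼSⱼ = 15964·440 + 15190·576 + 335·424 + 483·183 = 1.6004029 × 10^7.
n_{A} = 1740·15190·576 / (1.6004029 × 10^7) = 951.3.

951.3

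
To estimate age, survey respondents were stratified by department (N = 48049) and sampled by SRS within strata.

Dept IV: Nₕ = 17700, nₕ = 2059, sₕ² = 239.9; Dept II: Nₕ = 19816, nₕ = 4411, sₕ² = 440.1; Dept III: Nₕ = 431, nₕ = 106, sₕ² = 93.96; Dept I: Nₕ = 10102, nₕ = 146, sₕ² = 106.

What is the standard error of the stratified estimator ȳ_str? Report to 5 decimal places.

Var(ȳ_str) = Σₕ Wₕ²(1 − fₕ)sₕ²/nₕ with Wₕ = Nₕ/N, N = 48049.
Dept IV: Wₕ = 0.36837395; term = 0.36837395²·(1 − 0.11632768)·239.9/2059 = 0.013971498.
Dept II: Wₕ = 0.41241233; term = 0.41241233²·(1 − 0.22259790)·440.1/4411 = 0.013192384.
Dept III: Wₕ = 0.00897001; term = 0.00897001²·(1 − 0.24593968)·93.96/106 = 5.3781024 × 10^-5.
Dept I: Wₕ = 0.21024371; term = 0.21024371²·(1 − 0.01445258)·106/146 = 0.031628351.
Sum = 0.058846014.
SE = √(0.058846014) = 0.24258.

0.24258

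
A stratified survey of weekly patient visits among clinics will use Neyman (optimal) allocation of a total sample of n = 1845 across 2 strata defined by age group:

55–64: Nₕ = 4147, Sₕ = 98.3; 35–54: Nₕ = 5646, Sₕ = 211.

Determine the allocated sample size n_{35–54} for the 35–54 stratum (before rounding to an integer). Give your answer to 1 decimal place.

1374.6

Neyman allocation: nₕ = n·NₕSₕ / Σⱼ NⱼSⱼ.
Σ NⱼSⱼ = 4147·98.3 + 5646·211 = 1.5989561 × 10^6.
n_{35–54} = 1845·5646·211 / (1.5989561 × 10^6) = 1374.6.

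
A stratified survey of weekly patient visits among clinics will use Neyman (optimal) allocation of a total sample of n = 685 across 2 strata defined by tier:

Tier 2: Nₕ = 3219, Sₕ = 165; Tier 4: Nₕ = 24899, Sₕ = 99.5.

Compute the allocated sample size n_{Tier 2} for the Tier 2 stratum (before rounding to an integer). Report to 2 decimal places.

120.93

Neyman allocation: nₕ = n·NₕSₕ / Σⱼ NⱼSⱼ.
Σ NⱼSⱼ = 3219·165 + 24899·99.5 = 3.0085855 × 10^6.
n_{Tier 2} = 685·3219·165 / (3.0085855 × 10^6) = 120.93.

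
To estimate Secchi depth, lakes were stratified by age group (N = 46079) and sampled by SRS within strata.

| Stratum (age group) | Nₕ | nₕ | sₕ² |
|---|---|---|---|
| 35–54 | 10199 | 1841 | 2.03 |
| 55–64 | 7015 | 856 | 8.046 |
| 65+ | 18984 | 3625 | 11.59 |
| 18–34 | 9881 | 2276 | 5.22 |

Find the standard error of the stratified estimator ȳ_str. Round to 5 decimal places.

0.02749

Var(ȳ_str) = Σₕ Wₕ²(1 − fₕ)sₕ²/nₕ with Wₕ = Nₕ/N, N = 46079.
35–54: Wₕ = 0.22133727; term = 0.22133727²·(1 − 0.18050789)·2.03/1841 = 4.4268634 × 10^-5.
55–64: Wₕ = 0.15223855; term = 0.15223855²·(1 − 0.12202423)·8.046/856 = 1.9126612 × 10^-4.
65+: Wₕ = 0.41198811; term = 0.41198811²·(1 − 0.19095027)·11.59/3625 = 4.3905608 × 10^-4.
18–34: Wₕ = 0.21443608; term = 0.21443608²·(1 − 0.23034106)·5.22/2276 = 8.1169388 × 10^-5.
Sum = 7.5576022 × 10^-4.
SE = √(7.5576022 × 10^-4) = 0.02749.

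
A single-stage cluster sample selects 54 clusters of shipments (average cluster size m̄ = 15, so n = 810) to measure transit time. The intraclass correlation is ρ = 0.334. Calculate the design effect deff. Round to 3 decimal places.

5.676

deff = 1 + (15 − 1)·0.334 = 1 + 4.676 = 5.676.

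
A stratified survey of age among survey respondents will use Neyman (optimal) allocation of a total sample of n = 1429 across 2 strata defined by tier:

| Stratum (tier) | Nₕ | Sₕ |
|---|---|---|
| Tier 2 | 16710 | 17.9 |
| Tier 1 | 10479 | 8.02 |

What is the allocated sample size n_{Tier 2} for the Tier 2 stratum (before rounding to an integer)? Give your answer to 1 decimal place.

Neyman allocation: nₕ = n·NₕSₕ / Σⱼ NⱼSⱼ.
Σ NⱼSⱼ = 16710·17.9 + 10479·8.02 = 383150.58.
n_{Tier 2} = 1429·16710·17.9 / 383150.58 = 1115.6.

1115.6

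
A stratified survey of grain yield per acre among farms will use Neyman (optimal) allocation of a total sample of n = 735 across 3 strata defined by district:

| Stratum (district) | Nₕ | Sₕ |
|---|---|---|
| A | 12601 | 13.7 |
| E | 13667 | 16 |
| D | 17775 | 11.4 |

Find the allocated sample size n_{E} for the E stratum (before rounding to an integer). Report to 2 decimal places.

Neyman allocation: nₕ = n·NₕSₕ / Σⱼ NⱼSⱼ.
Σ NⱼSⱼ = 12601·13.7 + 13667·16 + 17775·11.4 = 593940.7.
n_{E} = 735·13667·16 / 593940.7 = 270.61.

270.61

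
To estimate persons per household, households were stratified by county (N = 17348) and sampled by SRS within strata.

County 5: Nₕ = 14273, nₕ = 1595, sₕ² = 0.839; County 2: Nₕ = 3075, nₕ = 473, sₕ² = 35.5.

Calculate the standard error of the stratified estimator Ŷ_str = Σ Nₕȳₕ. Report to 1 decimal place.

834.1

Var(Ŷ_str) = Σₕ Nₕ²(1 − fₕ)sₕ²/nₕ.
County 5: 14273²·(1 − 1595/14273)·0.839/1595 = 95184.731.
County 2: 3075²·(1 − 473/3075)·35.5/473 = 600509.14.
Sum = 695693.87.
SE = √(695693.87) = 834.1.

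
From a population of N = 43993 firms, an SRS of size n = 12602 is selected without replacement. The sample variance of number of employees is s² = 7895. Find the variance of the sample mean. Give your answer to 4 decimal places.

Under SRS without replacement, Var(ȳ) = (1 − f)·s²/n with f = n/N = 12602/43993 = 0.28645466.
Var(ȳ) = (1 − 0.28645466)·7895/12602 = 0.71354534·0.62648786 = 0.44702749.

0.4470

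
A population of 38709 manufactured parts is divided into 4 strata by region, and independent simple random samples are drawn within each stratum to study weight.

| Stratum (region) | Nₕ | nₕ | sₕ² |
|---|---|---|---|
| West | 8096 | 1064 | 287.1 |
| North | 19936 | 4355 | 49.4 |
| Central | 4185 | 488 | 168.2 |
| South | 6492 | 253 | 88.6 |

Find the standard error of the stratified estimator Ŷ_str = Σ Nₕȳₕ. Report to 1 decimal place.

Var(Ŷ_str) = Σₕ Nₕ²(1 − fₕ)sₕ²/nₕ.
West: 8096²·(1 − 1064/8096)·287.1/1064 = 1.5361758 × 10^7.
North: 19936²·(1 − 4355/19936)·49.4/4355 = 3.5234827 × 10^6.
Central: 4185²·(1 − 488/4185)·168.2/488 = 5.3327483 × 10^6.
South: 6492²·(1 − 253/6492)·88.6/253 = 1.418426 × 10^7.
Sum = 3.8402249 × 10^7.
SE = √(3.8402249 × 10^7) = 6197.0.

6197.0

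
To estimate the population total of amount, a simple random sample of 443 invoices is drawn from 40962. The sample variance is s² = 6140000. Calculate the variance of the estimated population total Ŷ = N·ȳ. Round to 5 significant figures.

Var(Ŷ) = N²·Var(ȳ) = N²·(1 − n/N)·s²/n.
f = 443/40962 = 0.01081490; Var(ȳ) = 0.98918510·6140000/443 = 13710.15.
Var(Ŷ) = 40962² · 13710.15 = 2.3004061 × 10^13.

2.3004 × 10^13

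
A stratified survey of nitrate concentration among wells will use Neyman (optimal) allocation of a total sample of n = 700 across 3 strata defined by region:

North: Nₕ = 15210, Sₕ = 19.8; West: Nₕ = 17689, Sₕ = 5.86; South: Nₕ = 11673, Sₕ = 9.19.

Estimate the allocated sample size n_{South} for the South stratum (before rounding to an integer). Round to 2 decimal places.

146.64

Neyman allocation: nₕ = n·NₕSₕ / Σⱼ NⱼSⱼ.
Σ NⱼSⱼ = 15210·19.8 + 17689·5.86 + 11673·9.19 = 512090.41.
n_{South} = 700·11673·9.19 / 512090.41 = 146.64.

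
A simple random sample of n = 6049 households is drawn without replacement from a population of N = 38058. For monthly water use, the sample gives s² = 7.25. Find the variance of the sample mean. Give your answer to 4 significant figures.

0.001008

Under SRS without replacement, Var(ȳ) = (1 − f)·s²/n with f = n/N = 6049/38058 = 0.15894162.
Var(ȳ) = (1 − 0.15894162)·7.25/6049 = 0.84105838·0.0011985452 = 0.0010080465.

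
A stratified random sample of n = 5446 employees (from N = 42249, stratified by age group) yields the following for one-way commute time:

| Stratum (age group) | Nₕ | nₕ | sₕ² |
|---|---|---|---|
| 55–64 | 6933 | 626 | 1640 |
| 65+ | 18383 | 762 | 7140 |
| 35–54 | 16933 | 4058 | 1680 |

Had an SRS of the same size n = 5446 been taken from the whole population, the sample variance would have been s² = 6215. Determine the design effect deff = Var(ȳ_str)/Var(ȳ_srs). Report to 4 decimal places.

Var(ȳ_str) = Σ Wₕ²(1−fₕ)sₕ²/nₕ with Wₕ = Nₕ/42249:
  55–64: (6933/42249)²·(1−626/6933)·1640/626 = 0.064177187
  65+: (18383/42249)²·(1−762/18383)·7140/762 = 1.7004243
  35–54: (16933/42249)²·(1−4058/16933)·1680/4058 = 0.050564477
  → Var(ȳ_str) = 1.815166.
Var(ȳ_srs) = (1 − 5446/42249)·6215/5446 = 0.99410048.
deff = 1.815166 / 0.99410048 = 1.8259.

1.8259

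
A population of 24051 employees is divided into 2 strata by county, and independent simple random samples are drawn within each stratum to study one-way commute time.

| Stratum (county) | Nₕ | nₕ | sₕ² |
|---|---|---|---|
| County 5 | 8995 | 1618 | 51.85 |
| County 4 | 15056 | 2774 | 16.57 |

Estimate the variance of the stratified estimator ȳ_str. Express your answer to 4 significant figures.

Var(ȳ_str) = Σₕ Wₕ²(1 − fₕ)sₕ²/nₕ with Wₕ = Nₕ/N, N = 24051.
County 5: Wₕ = 0.37399692; term = 0.37399692²·(1 − 0.17987771)·51.85/1618 = 0.0036760797.
County 4: Wₕ = 0.62600308; term = 0.62600308²·(1 − 0.18424548)·16.57/2774 = 0.0019095387.
Sum = 0.0055856184.

0.005586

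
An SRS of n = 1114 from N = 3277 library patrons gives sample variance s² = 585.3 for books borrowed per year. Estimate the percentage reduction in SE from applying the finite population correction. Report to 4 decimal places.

f = n/N = 1114/3277 = 0.33994507.
SE_no-fpc = √(s²/n) = 0.72484754; SE_fpc = √((1−f)s²/n) = 0.58889343.
Ratio = √(1−f) = 0.81243765. Reduction = 100·(1 − 0.81243765) = 18.7562%.

18.7562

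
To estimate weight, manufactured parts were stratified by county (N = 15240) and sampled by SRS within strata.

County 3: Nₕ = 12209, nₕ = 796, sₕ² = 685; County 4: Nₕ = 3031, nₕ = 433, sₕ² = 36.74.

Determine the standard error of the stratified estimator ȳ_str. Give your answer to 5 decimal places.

Var(ȳ_str) = Σₕ Wₕ²(1 − fₕ)sₕ²/nₕ with Wₕ = Nₕ/N, N = 15240.
County 3: Wₕ = 0.80111549; term = 0.80111549²·(1 − 0.06519780)·685/796 = 0.51628259.
County 4: Wₕ = 0.19888451; term = 0.19888451²·(1 − 0.14285714)·36.74/433 = 0.0028767784.
Sum = 0.51915937.
SE = √(0.51915937) = 0.72053.

0.72053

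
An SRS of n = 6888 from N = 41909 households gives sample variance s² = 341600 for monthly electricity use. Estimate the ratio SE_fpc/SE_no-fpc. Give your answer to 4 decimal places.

f = n/N = 6888/41909 = 0.16435610.
SE_no-fpc = √(s²/n) = 7.042265; SE_fpc = √((1−f)s²/n) = 6.4375851.
Ratio = √(1−f) = 0.91413560.

0.9141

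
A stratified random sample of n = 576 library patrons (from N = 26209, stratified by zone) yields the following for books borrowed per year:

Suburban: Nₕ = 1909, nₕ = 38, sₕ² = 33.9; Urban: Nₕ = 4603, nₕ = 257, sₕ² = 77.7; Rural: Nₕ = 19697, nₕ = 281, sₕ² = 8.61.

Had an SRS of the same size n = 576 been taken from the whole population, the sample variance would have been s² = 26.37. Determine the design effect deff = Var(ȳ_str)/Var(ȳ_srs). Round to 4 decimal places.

0.6812

Var(ȳ_str) = Σ Wₕ²(1−fₕ)sₕ²/nₕ with Wₕ = Nₕ/26209:
  Suburban: (1909/26209)²·(1−38/1909)·33.9/38 = 0.0046386854
  Urban: (4603/26209)²·(1−257/4603)·77.7/257 = 0.0088047634
  Rural: (19697/26209)²·(1−281/19697)·8.61/281 = 0.017059087
  → Var(ȳ_str) = 0.030502536.
Var(ȳ_srs) = (1 − 576/26209)·26.37/576 = 0.044775107.
deff = 0.030502536 / 0.044775107 = 0.6812.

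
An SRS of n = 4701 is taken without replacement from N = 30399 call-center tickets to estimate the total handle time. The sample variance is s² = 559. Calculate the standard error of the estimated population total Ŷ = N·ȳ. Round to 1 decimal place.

9638.1

Var(Ŷ) = N²·Var(ȳ) = N²·(1 − n/N)·s²/n.
f = 4701/30399 = 0.15464324; Var(ȳ) = 0.84535676·559/4701 = 0.10052211.
Var(Ŷ) = 30399² · 0.10052211 = 9.2892402 × 10^7.
SE(Ŷ) = √(9.2892402 × 10^7) = 9638.1.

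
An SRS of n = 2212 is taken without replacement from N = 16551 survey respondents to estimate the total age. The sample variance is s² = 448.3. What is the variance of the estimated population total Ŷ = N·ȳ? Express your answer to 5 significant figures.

Var(Ŷ) = N²·Var(ȳ) = N²·(1 − n/N)·s²/n.
f = 2212/16551 = 0.13364751; Var(ȳ) = 0.86635249·448.3/2212 = 0.17558129.
Var(Ŷ) = 16551² · 0.17558129 = 4.8097966 × 10^7.

4.8098 × 10^7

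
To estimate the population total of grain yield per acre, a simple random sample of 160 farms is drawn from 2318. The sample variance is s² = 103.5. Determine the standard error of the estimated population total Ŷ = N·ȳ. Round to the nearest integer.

1799

Var(Ŷ) = N²·Var(ȳ) = N²·(1 − n/N)·s²/n.
f = 160/2318 = 0.06902502; Var(ȳ) = 0.93097498·103.5/160 = 0.60222444.
Var(Ŷ) = 2318² · 0.60222444 = 3.2358266 × 10^6.
SE(Ŷ) = √(3.2358266 × 10^6) = 1799.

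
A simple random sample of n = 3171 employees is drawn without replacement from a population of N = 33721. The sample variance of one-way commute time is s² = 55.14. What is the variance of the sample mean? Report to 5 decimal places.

0.01575

Under SRS without replacement, Var(ȳ) = (1 − f)·s²/n with f = n/N = 3171/33721 = 0.09403636.
Var(ȳ) = (1 − 0.09403636)·55.14/3171 = 0.90596364·0.017388836 = 0.015753654.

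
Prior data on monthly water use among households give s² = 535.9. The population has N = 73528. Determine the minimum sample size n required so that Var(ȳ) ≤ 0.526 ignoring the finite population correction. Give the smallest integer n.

1019

Without fpc, n₀ = s²/D = 535.9/0.526 = 1018.8213.
Rounding up, n = 1019.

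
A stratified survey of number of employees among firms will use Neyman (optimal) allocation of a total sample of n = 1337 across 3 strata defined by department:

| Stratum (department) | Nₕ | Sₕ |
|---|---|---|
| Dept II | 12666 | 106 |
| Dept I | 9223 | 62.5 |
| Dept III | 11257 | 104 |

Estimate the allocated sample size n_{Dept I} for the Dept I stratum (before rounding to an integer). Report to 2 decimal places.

249.44

Neyman allocation: nₕ = n·NₕSₕ / Σⱼ NⱼSⱼ.
Σ NⱼSⱼ = 12666·106 + 9223·62.5 + 11257·104 = 3.0897615 × 10^6.
n_{Dept I} = 1337·9223·62.5 / (3.0897615 × 10^6) = 249.44.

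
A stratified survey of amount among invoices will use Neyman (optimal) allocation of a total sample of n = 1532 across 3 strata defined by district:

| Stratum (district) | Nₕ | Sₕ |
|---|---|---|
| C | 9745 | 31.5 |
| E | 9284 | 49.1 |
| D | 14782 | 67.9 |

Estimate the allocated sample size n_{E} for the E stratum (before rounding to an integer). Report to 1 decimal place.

395.3

Neyman allocation: nₕ = n·NₕSₕ / Σⱼ NⱼSⱼ.
Σ NⱼSⱼ = 9745·31.5 + 9284·49.1 + 14782·67.9 = 1.7665097 × 10^6.
n_{E} = 1532·9284·49.1 / (1.7665097 × 10^6) = 395.3.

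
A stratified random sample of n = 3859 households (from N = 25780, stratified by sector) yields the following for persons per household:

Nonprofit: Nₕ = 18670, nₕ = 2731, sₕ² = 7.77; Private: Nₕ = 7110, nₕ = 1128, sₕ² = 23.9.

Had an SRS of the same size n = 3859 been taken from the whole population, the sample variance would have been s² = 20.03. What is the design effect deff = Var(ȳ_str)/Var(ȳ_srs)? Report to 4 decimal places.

0.5959

Var(ȳ_str) = Σ Wₕ²(1−fₕ)sₕ²/nₕ with Wₕ = Nₕ/25780:
  Nonprofit: (18670/25780)²·(1−2731/18670)·7.77/2731 = 0.0012739104
  Private: (7110/25780)²·(1−1128/7110)·23.9/1128 = 0.0013559354
  → Var(ȳ_str) = 0.0026298458.
Var(ȳ_srs) = (1 − 3859/25780)·20.03/3859 = 0.004413505.
deff = 0.0026298458 / 0.004413505 = 0.5959.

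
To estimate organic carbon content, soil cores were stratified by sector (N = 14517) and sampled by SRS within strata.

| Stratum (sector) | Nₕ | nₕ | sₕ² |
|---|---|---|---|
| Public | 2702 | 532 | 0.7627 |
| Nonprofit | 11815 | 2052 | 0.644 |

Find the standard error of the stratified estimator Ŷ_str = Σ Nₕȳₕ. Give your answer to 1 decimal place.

Var(Ŷ_str) = Σₕ Nₕ²(1 − fₕ)sₕ²/nₕ.
Public: 2702²·(1 − 532/2702)·0.7627/532 = 8405.9576.
Nonprofit: 11815²·(1 − 2052/11815)·0.644/2052 = 36201.413.
Sum = 44607.371.
SE = √(44607.371) = 211.2.

211.2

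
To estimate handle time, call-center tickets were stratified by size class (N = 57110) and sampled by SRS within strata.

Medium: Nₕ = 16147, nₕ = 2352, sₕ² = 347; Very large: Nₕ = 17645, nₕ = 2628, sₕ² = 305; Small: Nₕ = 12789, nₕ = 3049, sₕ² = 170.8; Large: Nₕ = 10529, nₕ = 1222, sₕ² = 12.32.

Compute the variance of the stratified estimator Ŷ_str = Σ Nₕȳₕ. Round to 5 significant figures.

Var(Ŷ_str) = Σₕ Nₕ²(1 − fₕ)sₕ²/nₕ.
Medium: 16147²·(1 − 2352/16147)·347/2352 = 3.2862887 × 10^7.
Very large: 17645²·(1 − 2628/17645)·305/2628 = 3.0752422 × 10^7.
Small: 12789²·(1 − 3049/12789)·170.8/3049 = 6.97792 × 10^6.
Large: 10529²·(1 − 1222/10529)·12.32/1222 = 987953.13.
Sum = 7.1581182 × 10^7.

7.1581 × 10^7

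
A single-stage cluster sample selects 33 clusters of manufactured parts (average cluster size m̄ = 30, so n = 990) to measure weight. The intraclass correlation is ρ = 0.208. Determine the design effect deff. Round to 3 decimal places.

7.032

deff = 1 + (30 − 1)·0.208 = 1 + 6.032 = 7.032.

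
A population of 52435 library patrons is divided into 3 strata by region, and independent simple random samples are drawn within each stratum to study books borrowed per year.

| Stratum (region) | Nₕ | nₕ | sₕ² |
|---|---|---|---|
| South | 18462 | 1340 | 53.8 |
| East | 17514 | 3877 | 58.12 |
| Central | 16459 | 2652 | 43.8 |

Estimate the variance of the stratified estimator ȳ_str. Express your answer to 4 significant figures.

0.007283

Var(ȳ_str) = Σₕ Wₕ²(1 − fₕ)sₕ²/nₕ with Wₕ = Nₕ/N, N = 52435.
South: Wₕ = 0.35209307; term = 0.35209307²·(1 − 0.07258152)·53.8/1340 = 0.0046160252.
East: Wₕ = 0.33401354; term = 0.33401354²·(1 − 0.22136576)·58.12/3877 = 0.0013022412.
Central: Wₕ = 0.31389339; term = 0.31389339²·(1 − 0.16112765)·43.8/2652 = 0.0013650885.
Sum = 0.0072833549.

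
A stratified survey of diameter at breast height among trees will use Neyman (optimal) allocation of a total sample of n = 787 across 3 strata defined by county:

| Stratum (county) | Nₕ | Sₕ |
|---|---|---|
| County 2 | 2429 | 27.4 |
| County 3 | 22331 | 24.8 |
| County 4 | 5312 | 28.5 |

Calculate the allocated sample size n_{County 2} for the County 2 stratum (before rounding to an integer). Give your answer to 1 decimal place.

67.9

Neyman allocation: nₕ = n·NₕSₕ / Σⱼ NⱼSⱼ.
Σ NⱼSⱼ = 2429·27.4 + 22331·24.8 + 5312·28.5 = 771755.4.
n_{County 2} = 787·2429·27.4 / 771755.4 = 67.9.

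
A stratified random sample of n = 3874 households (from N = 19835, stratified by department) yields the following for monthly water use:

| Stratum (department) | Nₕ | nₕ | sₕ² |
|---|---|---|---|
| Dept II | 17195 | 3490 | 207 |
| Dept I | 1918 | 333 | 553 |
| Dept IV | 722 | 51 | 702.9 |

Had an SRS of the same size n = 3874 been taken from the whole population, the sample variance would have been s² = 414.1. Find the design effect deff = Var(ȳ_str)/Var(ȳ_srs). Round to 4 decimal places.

0.7595

Var(ȳ_str) = Σ Wₕ²(1−fₕ)sₕ²/nₕ with Wₕ = Nₕ/19835:
  Dept II: (17195/19835)²·(1−3490/17195)·207/3490 = 0.035527261
  Dept I: (1918/19835)²·(1−333/1918)·553/333 = 0.012832
  Dept IV: (722/19835)²·(1−51/722)·702.9/51 = 0.016971439
  → Var(ȳ_str) = 0.0653307.
Var(ȳ_srs) = (1 − 3874/19835)·414.1/3874 = 0.086014864.
deff = 0.0653307 / 0.086014864 = 0.7595.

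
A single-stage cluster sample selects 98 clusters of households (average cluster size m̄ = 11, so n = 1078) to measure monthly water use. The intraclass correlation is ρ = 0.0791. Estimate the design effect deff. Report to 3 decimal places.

1.791

deff = 1 + (11 − 1)·0.0791 = 1 + 0.791 = 1.791.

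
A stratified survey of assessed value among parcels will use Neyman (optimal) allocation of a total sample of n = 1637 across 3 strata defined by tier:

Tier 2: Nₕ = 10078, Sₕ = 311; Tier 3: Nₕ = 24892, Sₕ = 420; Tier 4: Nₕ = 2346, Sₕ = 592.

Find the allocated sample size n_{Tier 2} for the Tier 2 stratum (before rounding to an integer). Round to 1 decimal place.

Neyman allocation: nₕ = n·NₕSₕ / Σⱼ NⱼSⱼ.
Σ NⱼSⱼ = 10078·311 + 24892·420 + 2346·592 = 1.497773 × 10^7.
n_{Tier 2} = 1637·10078·311 / (1.497773 × 10^7) = 342.6.

342.6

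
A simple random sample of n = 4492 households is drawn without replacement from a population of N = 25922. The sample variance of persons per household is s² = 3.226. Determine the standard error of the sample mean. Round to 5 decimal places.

0.02437

Under SRS without replacement, Var(ȳ) = (1 − f)·s²/n with f = n/N = 4492/25922 = 0.17328910.
Var(ȳ) = (1 − 0.17328910)·3.226/4492 = 0.82671090·7.1816563 × 10^-4 = 5.9371535 × 10^-4.
SE(ȳ) = √(5.9371535 × 10^-4) = 0.02437.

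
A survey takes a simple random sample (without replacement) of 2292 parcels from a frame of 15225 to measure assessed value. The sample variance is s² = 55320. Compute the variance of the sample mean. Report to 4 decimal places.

20.5026

Under SRS without replacement, Var(ȳ) = (1 − f)·s²/n with f = n/N = 2292/15225 = 0.15054187.
Var(ȳ) = (1 − 0.15054187)·55320/2292 = 0.84945813·24.136126 = 20.502628.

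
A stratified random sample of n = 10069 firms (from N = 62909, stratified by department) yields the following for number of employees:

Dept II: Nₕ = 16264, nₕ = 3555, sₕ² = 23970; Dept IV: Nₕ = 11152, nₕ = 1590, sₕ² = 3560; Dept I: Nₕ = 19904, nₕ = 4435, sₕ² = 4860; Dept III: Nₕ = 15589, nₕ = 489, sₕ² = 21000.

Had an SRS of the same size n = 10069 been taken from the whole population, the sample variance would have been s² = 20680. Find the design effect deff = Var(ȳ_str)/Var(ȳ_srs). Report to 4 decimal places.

Var(ȳ_str) = Σ Wₕ²(1−fₕ)sₕ²/nₕ with Wₕ = Nₕ/62909:
  Dept II: (16264/62909)²·(1−3555/16264)·23970/3555 = 0.35216129
  Dept IV: (11152/62909)²·(1−1590/11152)·3560/1590 = 0.060329373
  Dept I: (19904/62909)²·(1−4435/19904)·4860/4435 = 0.085254966
  Dept III: (15589/62909)²·(1−489/15589)·21000/489 = 2.5543481
  → Var(ȳ_str) = 3.0520937.
Var(ȳ_srs) = (1 − 10069/62909)·20680/10069 = 1.7250998.
deff = 3.0520937 / 1.7250998 = 1.7692.

1.7692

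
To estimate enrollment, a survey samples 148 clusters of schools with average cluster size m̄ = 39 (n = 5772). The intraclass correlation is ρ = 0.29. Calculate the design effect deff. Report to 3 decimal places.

deff = 1 + (39 − 1)·0.29 = 1 + 11.02 = 12.02.

12.020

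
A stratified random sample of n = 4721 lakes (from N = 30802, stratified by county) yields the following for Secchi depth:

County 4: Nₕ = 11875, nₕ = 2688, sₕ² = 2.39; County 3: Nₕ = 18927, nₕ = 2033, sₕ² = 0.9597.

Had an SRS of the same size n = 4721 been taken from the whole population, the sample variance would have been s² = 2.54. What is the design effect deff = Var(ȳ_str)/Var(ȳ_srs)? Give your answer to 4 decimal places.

0.5737

Var(ȳ_str) = Σ Wₕ²(1−fₕ)sₕ²/nₕ with Wₕ = Nₕ/30802:
  County 4: (11875/30802)²·(1−2688/11875)·2.39/2688 = 1.0223936 × 10^-4
  County 3: (18927/30802)²·(1−2033/18927)·0.9597/2033 = 1.5909428 × 10^-4
  → Var(ȳ_str) = 2.6133364 × 10^-4.
Var(ȳ_srs) = (1 − 4721/30802)·2.54/4721 = 4.5555943 × 10^-4.
deff = (2.6133364 × 10^-4) / (4.5555943 × 10^-4) = 0.5737.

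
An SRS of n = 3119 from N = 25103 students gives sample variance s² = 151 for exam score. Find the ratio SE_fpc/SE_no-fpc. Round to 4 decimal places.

f = n/N = 3119/25103 = 0.12424810.
SE_no-fpc = √(s²/n) = 0.22002944; SE_fpc = √((1−f)s²/n) = 0.2059071.
Ratio = √(1−f) = 0.93581617.

0.9358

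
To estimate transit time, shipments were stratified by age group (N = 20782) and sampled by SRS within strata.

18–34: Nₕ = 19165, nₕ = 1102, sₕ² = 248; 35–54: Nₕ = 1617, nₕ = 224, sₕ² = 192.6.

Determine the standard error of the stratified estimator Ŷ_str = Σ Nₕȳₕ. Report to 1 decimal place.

Var(Ŷ_str) = Σₕ Nₕ²(1 − fₕ)sₕ²/nₕ.
18–34: 19165²·(1 − 1102/19165)·248/1102 = 7.7905621 × 10^7.
35–54: 1617²·(1 − 224/1617)·192.6/224 = 1.9367314 × 10^6.
Sum = 7.9842352 × 10^7.
SE = √(7.9842352 × 10^7) = 8935.5.

8935.5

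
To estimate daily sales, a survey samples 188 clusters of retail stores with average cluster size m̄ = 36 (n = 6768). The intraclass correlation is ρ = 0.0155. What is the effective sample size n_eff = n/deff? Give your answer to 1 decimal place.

deff = 1 + (36 − 1)·0.0155 = 1 + 0.5425 = 1.5425.
n_eff = 6768 / 1.5425 = 4387.7.

4387.7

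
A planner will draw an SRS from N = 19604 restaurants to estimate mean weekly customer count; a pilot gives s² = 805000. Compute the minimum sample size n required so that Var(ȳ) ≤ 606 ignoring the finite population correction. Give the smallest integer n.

1329

Without fpc, n₀ = s²/D = 805000/606 = 1328.3828.
Rounding up, n = 1329.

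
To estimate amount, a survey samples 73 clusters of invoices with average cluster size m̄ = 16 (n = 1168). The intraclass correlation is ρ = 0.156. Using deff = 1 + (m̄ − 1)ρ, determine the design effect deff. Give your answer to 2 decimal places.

3.34

deff = 1 + (16 − 1)·0.156 = 1 + 2.34 = 3.34.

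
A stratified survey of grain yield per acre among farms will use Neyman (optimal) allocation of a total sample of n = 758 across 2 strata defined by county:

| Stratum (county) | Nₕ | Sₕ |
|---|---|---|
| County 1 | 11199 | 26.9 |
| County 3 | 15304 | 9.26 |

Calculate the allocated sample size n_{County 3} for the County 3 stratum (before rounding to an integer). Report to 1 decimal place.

Neyman allocation: nₕ = n·NₕSₕ / Σⱼ NⱼSⱼ.
Σ NⱼSⱼ = 11199·26.9 + 15304·9.26 = 442968.14.
n_{County 3} = 758·15304·9.26 / 442968.14 = 242.5.

242.5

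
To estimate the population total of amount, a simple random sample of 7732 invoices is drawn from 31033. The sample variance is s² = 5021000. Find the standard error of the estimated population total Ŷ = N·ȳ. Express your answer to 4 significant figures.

685200

Var(Ŷ) = N²·Var(ȳ) = N²·(1 − n/N)·s²/n.
f = 7732/31033 = 0.24915413; Var(ȳ) = 0.75084587·5021000/7732 = 487.5837.
Var(Ŷ) = 31033² · 487.5837 = 4.6956606 × 10^11.
SE(Ŷ) = √(4.6956606 × 10^11) = 685200.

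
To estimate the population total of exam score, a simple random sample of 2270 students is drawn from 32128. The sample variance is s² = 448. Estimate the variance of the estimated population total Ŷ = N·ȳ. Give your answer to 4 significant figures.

1.893 × 10^8

Var(Ŷ) = N²·Var(ȳ) = N²·(1 − n/N)·s²/n.
f = 2270/32128 = 0.07065488; Var(ȳ) = 0.92934512·448/2270 = 0.18341261.
Var(Ŷ) = 32128² · 0.18341261 = 1.8932003 × 10^8.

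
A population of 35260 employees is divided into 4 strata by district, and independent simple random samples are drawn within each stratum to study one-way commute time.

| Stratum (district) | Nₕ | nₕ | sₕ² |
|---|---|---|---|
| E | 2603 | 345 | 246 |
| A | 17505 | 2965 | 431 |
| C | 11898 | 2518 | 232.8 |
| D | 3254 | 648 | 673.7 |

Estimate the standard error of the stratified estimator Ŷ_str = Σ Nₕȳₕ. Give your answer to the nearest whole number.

Var(Ŷ_str) = Σₕ Nₕ²(1 − fₕ)sₕ²/nₕ.
E: 2603²·(1 − 345/2603)·246/345 = 4.1909658 × 10^6.
A: 17505²·(1 − 2965/17505)·431/2965 = 3.6998072 × 10^7.
C: 11898²·(1 − 2518/11898)·232.8/2518 = 1.0318203 × 10^7.
D: 3254²·(1 − 648/3254)·673.7/648 = 8.816242 × 10^6.
Sum = 6.0323483 × 10^7.
SE = √(6.0323483 × 10^7) = 7767.

7767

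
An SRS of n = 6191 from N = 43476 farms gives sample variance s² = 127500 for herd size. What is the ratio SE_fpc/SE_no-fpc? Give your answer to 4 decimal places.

0.9261

f = n/N = 6191/43476 = 0.14240040.
SE_no-fpc = √(s²/n) = 4.5381066; SE_fpc = √((1−f)s²/n) = 4.2025895.
Ratio = √(1−f) = 0.92606673.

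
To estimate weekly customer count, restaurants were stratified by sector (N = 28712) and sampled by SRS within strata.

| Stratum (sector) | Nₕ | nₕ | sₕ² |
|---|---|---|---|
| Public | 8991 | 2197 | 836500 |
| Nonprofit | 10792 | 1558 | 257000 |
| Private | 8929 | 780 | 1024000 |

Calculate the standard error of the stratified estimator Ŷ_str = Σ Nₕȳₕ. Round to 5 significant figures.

367720

Var(Ŷ_str) = Σₕ Nₕ²(1 − fₕ)sₕ²/nₕ.
Public: 8991²·(1 − 2197/8991)·836500/2197 = 2.3257843 × 10^10.
Nonprofit: 10792²·(1 − 1558/10792)·257000/1558 = 1.6438322 × 10^10.
Private: 8929²·(1 − 780/8929)·1024000/780 = 9.5523999 × 10^10.
Sum = 1.3522016 × 10^11.
SE = √(1.3522016 × 10^11) = 367720.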